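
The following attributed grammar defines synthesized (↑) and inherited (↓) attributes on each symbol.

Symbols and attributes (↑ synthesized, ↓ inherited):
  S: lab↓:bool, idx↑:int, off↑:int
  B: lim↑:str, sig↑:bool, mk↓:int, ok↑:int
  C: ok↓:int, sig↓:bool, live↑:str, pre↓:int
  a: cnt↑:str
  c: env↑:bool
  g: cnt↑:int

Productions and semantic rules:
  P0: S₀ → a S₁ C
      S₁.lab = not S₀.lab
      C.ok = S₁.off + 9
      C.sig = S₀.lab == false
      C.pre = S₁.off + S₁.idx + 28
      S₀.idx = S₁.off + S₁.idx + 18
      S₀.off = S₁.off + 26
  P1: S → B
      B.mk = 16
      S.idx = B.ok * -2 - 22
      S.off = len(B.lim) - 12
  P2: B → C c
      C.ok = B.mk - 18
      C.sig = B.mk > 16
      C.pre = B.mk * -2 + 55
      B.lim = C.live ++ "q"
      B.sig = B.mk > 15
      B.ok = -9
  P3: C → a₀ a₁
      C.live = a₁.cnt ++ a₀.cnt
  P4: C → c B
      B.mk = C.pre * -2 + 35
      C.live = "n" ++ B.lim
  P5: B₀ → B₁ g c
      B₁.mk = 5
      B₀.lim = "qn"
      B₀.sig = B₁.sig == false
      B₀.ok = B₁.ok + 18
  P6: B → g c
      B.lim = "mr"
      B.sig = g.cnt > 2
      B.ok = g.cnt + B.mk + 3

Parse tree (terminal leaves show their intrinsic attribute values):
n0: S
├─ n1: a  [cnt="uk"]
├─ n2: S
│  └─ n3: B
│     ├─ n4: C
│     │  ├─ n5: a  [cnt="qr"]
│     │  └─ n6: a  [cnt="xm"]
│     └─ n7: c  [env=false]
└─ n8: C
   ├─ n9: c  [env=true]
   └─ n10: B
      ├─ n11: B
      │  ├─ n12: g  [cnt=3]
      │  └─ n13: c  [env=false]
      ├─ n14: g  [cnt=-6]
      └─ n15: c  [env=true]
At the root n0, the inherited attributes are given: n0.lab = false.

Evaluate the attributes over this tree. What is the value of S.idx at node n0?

1. n0.lab = false  [given at root]
2. n1.cnt = "uk"  [terminal]
3. n2.lab = true  [not S₀.lab]
4. n3.mk = 16  [16]
5. n4.ok = -2  [B.mk - 18]
6. n4.sig = false  [B.mk > 16]
7. n4.pre = 23  [B.mk * -2 + 55]
8. n5.cnt = "qr"  [terminal]
9. n6.cnt = "xm"  [terminal]
10. n4.live = "xmqr"  [a₁.cnt ++ a₀.cnt]
11. n7.env = false  [terminal]
12. n3.lim = "xmqrq"  [C.live ++ "q"]
13. n3.sig = true  [B.mk > 15]
14. n3.ok = -9  [-9]
15. n2.idx = -4  [B.ok * -2 - 22]
16. n2.off = -7  [len(B.lim) - 12]
17. n8.ok = 2  [S₁.off + 9]
18. n8.sig = true  [S₀.lab == false]
19. n8.pre = 17  [S₁.off + S₁.idx + 28]
20. n9.env = true  [terminal]
21. n10.mk = 1  [C.pre * -2 + 35]
22. n11.mk = 5  [5]
23. n12.cnt = 3  [terminal]
24. n13.env = false  [terminal]
25. n11.lim = "mr"  ["mr"]
26. n11.sig = true  [g.cnt > 2]
27. n11.ok = 11  [g.cnt + B.mk + 3]
28. n14.cnt = -6  [terminal]
29. n15.env = true  [terminal]
30. n10.lim = "qn"  ["qn"]
31. n10.sig = false  [B₁.sig == false]
32. n10.ok = 29  [B₁.ok + 18]
33. n8.live = "nqn"  ["n" ++ B.lim]
34. n0.idx = 7  [S₁.off + S₁.idx + 18]
35. n0.off = 19  [S₁.off + 26]

7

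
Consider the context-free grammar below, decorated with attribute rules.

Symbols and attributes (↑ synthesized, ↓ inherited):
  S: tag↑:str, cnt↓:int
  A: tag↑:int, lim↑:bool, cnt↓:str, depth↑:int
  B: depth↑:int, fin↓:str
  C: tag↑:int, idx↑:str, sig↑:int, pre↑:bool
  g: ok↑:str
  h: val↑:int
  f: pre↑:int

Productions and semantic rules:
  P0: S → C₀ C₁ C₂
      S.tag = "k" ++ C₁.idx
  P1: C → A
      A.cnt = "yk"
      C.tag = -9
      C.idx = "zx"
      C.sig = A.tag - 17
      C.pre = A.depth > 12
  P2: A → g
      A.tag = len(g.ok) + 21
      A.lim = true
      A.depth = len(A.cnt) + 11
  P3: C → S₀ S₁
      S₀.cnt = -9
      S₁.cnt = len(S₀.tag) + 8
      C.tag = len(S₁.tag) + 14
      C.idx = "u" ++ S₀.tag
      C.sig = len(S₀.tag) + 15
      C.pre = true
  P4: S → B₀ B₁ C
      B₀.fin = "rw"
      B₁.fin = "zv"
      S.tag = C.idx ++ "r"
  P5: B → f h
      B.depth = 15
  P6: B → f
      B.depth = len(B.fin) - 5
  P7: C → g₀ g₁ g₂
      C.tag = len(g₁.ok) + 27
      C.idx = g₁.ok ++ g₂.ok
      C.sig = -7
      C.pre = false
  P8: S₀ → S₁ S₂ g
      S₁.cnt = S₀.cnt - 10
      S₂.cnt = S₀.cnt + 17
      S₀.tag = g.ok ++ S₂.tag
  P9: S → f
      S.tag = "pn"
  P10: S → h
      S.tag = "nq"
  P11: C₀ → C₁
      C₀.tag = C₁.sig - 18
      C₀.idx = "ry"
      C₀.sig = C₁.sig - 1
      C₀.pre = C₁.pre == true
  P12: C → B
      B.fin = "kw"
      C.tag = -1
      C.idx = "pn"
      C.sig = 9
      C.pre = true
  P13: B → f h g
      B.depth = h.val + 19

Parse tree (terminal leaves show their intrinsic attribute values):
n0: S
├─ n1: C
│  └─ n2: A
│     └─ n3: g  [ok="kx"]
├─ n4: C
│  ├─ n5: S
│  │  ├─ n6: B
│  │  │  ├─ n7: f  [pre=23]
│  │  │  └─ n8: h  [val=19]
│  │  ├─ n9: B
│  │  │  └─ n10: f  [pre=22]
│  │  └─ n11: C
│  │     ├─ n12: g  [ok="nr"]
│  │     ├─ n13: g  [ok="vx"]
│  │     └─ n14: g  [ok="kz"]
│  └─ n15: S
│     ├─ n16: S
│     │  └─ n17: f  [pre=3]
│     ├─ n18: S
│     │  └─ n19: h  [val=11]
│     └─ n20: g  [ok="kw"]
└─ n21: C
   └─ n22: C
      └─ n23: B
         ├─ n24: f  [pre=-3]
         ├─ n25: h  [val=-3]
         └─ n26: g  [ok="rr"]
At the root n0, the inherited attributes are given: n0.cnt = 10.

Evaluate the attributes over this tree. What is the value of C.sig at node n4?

20

1. n0.cnt = 10  [given at root]
2. n2.cnt = "yk"  ["yk"]
3. n3.ok = "kx"  [terminal]
4. n2.tag = 23  [len(g.ok) + 21]
5. n2.lim = true  [true]
6. n2.depth = 13  [len(A.cnt) + 11]
7. n1.tag = -9  [-9]
8. n1.idx = "zx"  ["zx"]
9. n1.sig = 6  [A.tag - 17]
10. n1.pre = true  [A.depth > 12]
11. n5.cnt = -9  [-9]
12. n6.fin = "rw"  ["rw"]
13. n7.pre = 23  [terminal]
14. n8.val = 19  [terminal]
15. n6.depth = 15  [15]
16. n9.fin = "zv"  ["zv"]
17. n10.pre = 22  [terminal]
18. n9.depth = -3  [len(B.fin) - 5]
19. n12.ok = "nr"  [terminal]
20. n13.ok = "vx"  [terminal]
21. n14.ok = "kz"  [terminal]
22. n11.tag = 29  [len(g₁.ok) + 27]
23. n11.idx = "vxkz"  [g₁.ok ++ g₂.ok]
24. n11.sig = -7  [-7]
25. n11.pre = false  [false]
26. n5.tag = "vxkzr"  [C.idx ++ "r"]
27. n15.cnt = 13  [len(S₀.tag) + 8]
28. n16.cnt = 3  [S₀.cnt - 10]
29. n17.pre = 3  [terminal]
30. n16.tag = "pn"  ["pn"]
31. n18.cnt = 30  [S₀.cnt + 17]
32. n19.val = 11  [terminal]
33. n18.tag = "nq"  ["nq"]
34. n20.ok = "kw"  [terminal]
35. n15.tag = "kwnq"  [g.ok ++ S₂.tag]
36. n4.tag = 18  [len(S₁.tag) + 14]
37. n4.idx = "uvxkzr"  ["u" ++ S₀.tag]
38. n4.sig = 20  [len(S₀.tag) + 15]
39. n4.pre = true  [true]
40. n23.fin = "kw"  ["kw"]
41. n24.pre = -3  [terminal]
42. n25.val = -3  [terminal]
43. n26.ok = "rr"  [terminal]
44. n23.depth = 16  [h.val + 19]
45. n22.tag = -1  [-1]
46. n22.idx = "pn"  ["pn"]
47. n22.sig = 9  [9]
48. n22.pre = true  [true]
49. n21.tag = -9  [C₁.sig - 18]
50. n21.idx = "ry"  ["ry"]
51. n21.sig = 8  [C₁.sig - 1]
52. n21.pre = true  [C₁.pre == true]
53. n0.tag = "kuvxkzr"  ["k" ++ C₁.idx]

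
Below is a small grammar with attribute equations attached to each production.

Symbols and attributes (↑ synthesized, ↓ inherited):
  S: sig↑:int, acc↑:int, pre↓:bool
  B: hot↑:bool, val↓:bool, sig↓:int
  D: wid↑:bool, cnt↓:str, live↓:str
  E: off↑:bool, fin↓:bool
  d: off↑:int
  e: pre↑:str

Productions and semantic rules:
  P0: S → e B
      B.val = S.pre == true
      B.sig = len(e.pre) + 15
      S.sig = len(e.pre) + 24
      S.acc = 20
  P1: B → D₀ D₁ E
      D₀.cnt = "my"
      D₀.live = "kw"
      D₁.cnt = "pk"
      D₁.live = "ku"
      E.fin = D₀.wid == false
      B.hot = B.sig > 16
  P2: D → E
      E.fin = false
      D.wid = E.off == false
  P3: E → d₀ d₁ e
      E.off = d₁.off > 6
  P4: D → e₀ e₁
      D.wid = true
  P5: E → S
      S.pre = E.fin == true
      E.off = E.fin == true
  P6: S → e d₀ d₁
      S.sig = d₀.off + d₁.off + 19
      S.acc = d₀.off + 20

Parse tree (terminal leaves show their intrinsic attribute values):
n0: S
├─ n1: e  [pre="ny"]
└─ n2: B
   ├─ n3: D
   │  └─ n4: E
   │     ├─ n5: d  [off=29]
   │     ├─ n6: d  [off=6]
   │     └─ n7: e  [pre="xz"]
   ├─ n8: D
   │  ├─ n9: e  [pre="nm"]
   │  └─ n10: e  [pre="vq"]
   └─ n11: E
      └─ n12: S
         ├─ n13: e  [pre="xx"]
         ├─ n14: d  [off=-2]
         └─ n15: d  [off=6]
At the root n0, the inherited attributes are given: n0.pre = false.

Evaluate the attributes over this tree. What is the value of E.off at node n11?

false

1. n0.pre = false  [given at root]
2. n1.pre = "ny"  [terminal]
3. n2.val = false  [S.pre == true]
4. n2.sig = 17  [len(e.pre) + 15]
5. n3.cnt = "my"  ["my"]
6. n3.live = "kw"  ["kw"]
7. n4.fin = false  [false]
8. n5.off = 29  [terminal]
9. n6.off = 6  [terminal]
10. n7.pre = "xz"  [terminal]
11. n4.off = false  [d₁.off > 6]
12. n3.wid = true  [E.off == false]
13. n8.cnt = "pk"  ["pk"]
14. n8.live = "ku"  ["ku"]
15. n9.pre = "nm"  [terminal]
16. n10.pre = "vq"  [terminal]
17. n8.wid = true  [true]
18. n11.fin = false  [D₀.wid == false]
19. n12.pre = false  [E.fin == true]
20. n13.pre = "xx"  [terminal]
21. n14.off = -2  [terminal]
22. n15.off = 6  [terminal]
23. n12.sig = 23  [d₀.off + d₁.off + 19]
24. n12.acc = 18  [d₀.off + 20]
25. n11.off = false  [E.fin == true]
26. n2.hot = true  [B.sig > 16]
27. n0.sig = 26  [len(e.pre) + 24]
28. n0.acc = 20  [20]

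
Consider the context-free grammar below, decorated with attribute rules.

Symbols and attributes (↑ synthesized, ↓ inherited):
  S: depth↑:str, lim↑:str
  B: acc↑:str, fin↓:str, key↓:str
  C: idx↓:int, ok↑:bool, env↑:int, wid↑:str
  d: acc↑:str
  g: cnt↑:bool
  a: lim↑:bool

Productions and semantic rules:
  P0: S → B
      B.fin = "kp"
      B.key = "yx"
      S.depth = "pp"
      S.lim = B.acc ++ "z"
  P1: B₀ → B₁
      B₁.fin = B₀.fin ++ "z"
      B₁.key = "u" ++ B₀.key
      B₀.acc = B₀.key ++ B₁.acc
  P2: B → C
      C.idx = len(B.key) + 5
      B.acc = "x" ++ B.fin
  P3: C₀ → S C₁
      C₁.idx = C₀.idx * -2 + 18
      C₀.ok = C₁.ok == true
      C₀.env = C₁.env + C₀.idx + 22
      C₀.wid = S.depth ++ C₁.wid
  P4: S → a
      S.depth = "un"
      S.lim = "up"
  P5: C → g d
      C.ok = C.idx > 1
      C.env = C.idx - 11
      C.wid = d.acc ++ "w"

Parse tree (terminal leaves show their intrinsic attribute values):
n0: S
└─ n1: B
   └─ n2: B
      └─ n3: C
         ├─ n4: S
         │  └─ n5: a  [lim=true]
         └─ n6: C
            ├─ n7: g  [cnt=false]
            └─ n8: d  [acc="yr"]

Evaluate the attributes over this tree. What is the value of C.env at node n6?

-9

1. n1.fin = "kp"  ["kp"]
2. n1.key = "yx"  ["yx"]
3. n2.fin = "kpz"  [B₀.fin ++ "z"]
4. n2.key = "uyx"  ["u" ++ B₀.key]
5. n3.idx = 8  [len(B.key) + 5]
6. n5.lim = true  [terminal]
7. n4.depth = "un"  ["un"]
8. n4.lim = "up"  ["up"]
9. n6.idx = 2  [C₀.idx * -2 + 18]
10. n7.cnt = false  [terminal]
11. n8.acc = "yr"  [terminal]
12. n6.ok = true  [C.idx > 1]
13. n6.env = -9  [C.idx - 11]
14. n6.wid = "yrw"  [d.acc ++ "w"]
15. n3.ok = true  [C₁.ok == true]
16. n3.env = 21  [C₁.env + C₀.idx + 22]
17. n3.wid = "unyrw"  [S.depth ++ C₁.wid]
18. n2.acc = "xkpz"  ["x" ++ B.fin]
19. n1.acc = "yxxkpz"  [B₀.key ++ B₁.acc]
20. n0.depth = "pp"  ["pp"]
21. n0.lim = "yxxkpzz"  [B.acc ++ "z"]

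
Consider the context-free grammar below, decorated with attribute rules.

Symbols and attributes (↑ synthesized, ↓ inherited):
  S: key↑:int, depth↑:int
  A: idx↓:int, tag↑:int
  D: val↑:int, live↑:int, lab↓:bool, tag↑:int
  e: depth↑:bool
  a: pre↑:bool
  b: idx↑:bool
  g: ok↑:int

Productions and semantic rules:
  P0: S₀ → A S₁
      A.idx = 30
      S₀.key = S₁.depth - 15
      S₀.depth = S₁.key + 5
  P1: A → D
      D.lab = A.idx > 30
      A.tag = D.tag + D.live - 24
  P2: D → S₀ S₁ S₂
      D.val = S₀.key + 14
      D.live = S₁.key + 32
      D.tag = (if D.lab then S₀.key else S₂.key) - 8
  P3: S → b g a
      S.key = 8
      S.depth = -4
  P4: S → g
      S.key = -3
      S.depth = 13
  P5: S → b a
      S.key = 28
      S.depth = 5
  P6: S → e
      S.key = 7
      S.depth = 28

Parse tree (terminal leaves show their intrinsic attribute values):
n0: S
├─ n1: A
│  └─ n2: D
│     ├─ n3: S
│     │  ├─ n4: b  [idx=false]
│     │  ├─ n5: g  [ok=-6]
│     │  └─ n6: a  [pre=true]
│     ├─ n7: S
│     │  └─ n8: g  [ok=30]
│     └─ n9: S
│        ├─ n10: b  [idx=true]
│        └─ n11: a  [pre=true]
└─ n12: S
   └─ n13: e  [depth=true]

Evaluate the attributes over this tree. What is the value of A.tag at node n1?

25

1. n1.idx = 30  [30]
2. n2.lab = false  [A.idx > 30]
3. n4.idx = false  [terminal]
4. n5.ok = -6  [terminal]
5. n6.pre = true  [terminal]
6. n3.key = 8  [8]
7. n3.depth = -4  [-4]
8. n8.ok = 30  [terminal]
9. n7.key = -3  [-3]
10. n7.depth = 13  [13]
11. n10.idx = true  [terminal]
12. n11.pre = true  [terminal]
13. n9.key = 28  [28]
14. n9.depth = 5  [5]
15. n2.val = 22  [S₀.key + 14]
16. n2.live = 29  [S₁.key + 32]
17. n2.tag = 20  [(if D.lab then S₀.key else S₂.key) - 8]
18. n1.tag = 25  [D.tag + D.live - 24]
19. n13.depth = true  [terminal]
20. n12.key = 7  [7]
21. n12.depth = 28  [28]
22. n0.key = 13  [S₁.depth - 15]
23. n0.depth = 12  [S₁.key + 5]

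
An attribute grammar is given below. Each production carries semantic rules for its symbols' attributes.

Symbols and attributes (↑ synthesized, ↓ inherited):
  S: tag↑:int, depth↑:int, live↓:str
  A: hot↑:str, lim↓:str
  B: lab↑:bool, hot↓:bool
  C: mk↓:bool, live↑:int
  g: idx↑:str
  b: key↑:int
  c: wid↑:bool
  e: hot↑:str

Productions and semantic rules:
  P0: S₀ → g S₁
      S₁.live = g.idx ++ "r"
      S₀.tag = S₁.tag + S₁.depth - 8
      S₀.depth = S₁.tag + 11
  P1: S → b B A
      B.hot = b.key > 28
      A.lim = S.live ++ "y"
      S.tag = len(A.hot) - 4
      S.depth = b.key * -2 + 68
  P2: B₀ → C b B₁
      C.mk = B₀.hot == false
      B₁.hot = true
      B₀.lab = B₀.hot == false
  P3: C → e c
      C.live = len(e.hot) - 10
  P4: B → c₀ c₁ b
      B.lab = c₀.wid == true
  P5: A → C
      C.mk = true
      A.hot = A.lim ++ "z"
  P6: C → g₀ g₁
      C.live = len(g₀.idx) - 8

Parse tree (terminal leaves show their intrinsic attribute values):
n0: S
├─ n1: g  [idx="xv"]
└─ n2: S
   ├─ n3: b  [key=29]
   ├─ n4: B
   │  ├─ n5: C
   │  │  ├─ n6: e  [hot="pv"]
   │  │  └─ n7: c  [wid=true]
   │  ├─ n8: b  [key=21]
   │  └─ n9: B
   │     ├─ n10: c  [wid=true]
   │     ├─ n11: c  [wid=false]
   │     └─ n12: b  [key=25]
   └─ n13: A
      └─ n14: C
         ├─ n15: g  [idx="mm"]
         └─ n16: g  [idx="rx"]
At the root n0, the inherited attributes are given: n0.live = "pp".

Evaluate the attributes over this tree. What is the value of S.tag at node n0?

1. n0.live = "pp"  [given at root]
2. n1.idx = "xv"  [terminal]
3. n2.live = "xvr"  [g.idx ++ "r"]
4. n3.key = 29  [terminal]
5. n4.hot = true  [b.key > 28]
6. n5.mk = false  [B₀.hot == false]
7. n6.hot = "pv"  [terminal]
8. n7.wid = true  [terminal]
9. n5.live = -8  [len(e.hot) - 10]
10. n8.key = 21  [terminal]
11. n9.hot = true  [true]
12. n10.wid = true  [terminal]
13. n11.wid = false  [terminal]
14. n12.key = 25  [terminal]
15. n9.lab = true  [c₀.wid == true]
16. n4.lab = false  [B₀.hot == false]
17. n13.lim = "xvry"  [S.live ++ "y"]
18. n14.mk = true  [true]
19. n15.idx = "mm"  [terminal]
20. n16.idx = "rx"  [terminal]
21. n14.live = -6  [len(g₀.idx) - 8]
22. n13.hot = "xvryz"  [A.lim ++ "z"]
23. n2.tag = 1  [len(A.hot) - 4]
24. n2.depth = 10  [b.key * -2 + 68]
25. n0.tag = 3  [S₁.tag + S₁.depth - 8]
26. n0.depth = 12  [S₁.tag + 11]

3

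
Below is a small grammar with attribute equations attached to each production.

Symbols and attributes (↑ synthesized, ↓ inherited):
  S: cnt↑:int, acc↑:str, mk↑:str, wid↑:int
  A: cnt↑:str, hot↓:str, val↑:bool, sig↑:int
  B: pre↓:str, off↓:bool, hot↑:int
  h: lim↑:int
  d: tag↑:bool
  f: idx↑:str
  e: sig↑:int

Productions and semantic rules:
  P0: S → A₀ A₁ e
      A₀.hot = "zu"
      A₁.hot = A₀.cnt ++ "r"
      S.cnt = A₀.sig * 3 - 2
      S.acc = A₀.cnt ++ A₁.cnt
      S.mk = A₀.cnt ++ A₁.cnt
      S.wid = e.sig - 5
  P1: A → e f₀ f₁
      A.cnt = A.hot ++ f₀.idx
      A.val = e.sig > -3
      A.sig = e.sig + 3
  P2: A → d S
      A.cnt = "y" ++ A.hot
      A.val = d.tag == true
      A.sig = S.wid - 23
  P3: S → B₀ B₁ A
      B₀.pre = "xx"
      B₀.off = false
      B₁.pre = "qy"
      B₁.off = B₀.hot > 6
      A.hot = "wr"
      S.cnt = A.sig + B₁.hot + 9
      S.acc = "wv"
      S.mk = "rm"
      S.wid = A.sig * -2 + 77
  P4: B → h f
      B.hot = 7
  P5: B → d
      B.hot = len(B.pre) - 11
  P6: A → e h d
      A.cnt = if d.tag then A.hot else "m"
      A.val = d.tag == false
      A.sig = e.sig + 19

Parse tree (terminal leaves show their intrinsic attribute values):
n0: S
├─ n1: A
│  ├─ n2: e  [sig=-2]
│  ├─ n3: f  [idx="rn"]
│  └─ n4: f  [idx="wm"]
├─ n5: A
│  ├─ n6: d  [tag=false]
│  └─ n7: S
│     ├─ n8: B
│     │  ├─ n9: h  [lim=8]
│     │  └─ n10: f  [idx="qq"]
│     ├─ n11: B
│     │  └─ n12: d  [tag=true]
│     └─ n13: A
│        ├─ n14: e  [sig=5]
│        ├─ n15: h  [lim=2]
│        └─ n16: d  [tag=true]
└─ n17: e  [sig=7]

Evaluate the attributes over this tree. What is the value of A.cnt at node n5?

1. n1.hot = "zu"  ["zu"]
2. n2.sig = -2  [terminal]
3. n3.idx = "rn"  [terminal]
4. n4.idx = "wm"  [terminal]
5. n1.cnt = "zurn"  [A.hot ++ f₀.idx]
6. n1.val = true  [e.sig > -3]
7. n1.sig = 1  [e.sig + 3]
8. n5.hot = "zurnr"  [A₀.cnt ++ "r"]
9. n6.tag = false  [terminal]
10. n8.pre = "xx"  ["xx"]
11. n8.off = false  [false]
12. n9.lim = 8  [terminal]
13. n10.idx = "qq"  [terminal]
14. n8.hot = 7  [7]
15. n11.pre = "qy"  ["qy"]
16. n11.off = true  [B₀.hot > 6]
17. n12.tag = true  [terminal]
18. n11.hot = -9  [len(B.pre) - 11]
19. n13.hot = "wr"  ["wr"]
20. n14.sig = 5  [terminal]
21. n15.lim = 2  [terminal]
22. n16.tag = true  [terminal]
23. n13.cnt = "wr"  [if d.tag then A.hot else "m"]
24. n13.val = false  [d.tag == false]
25. n13.sig = 24  [e.sig + 19]
26. n7.cnt = 24  [A.sig + B₁.hot + 9]
27. n7.acc = "wv"  ["wv"]
28. n7.mk = "rm"  ["rm"]
29. n7.wid = 29  [A.sig * -2 + 77]
30. n5.cnt = "yzurnr"  ["y" ++ A.hot]
31. n5.val = false  [d.tag == true]
32. n5.sig = 6  [S.wid - 23]
33. n17.sig = 7  [terminal]
34. n0.cnt = 1  [A₀.sig * 3 - 2]
35. n0.acc = "zurnyzurnr"  [A₀.cnt ++ A₁.cnt]
36. n0.mk = "zurnyzurnr"  [A₀.cnt ++ A₁.cnt]
37. n0.wid = 2  [e.sig - 5]

"yzurnr"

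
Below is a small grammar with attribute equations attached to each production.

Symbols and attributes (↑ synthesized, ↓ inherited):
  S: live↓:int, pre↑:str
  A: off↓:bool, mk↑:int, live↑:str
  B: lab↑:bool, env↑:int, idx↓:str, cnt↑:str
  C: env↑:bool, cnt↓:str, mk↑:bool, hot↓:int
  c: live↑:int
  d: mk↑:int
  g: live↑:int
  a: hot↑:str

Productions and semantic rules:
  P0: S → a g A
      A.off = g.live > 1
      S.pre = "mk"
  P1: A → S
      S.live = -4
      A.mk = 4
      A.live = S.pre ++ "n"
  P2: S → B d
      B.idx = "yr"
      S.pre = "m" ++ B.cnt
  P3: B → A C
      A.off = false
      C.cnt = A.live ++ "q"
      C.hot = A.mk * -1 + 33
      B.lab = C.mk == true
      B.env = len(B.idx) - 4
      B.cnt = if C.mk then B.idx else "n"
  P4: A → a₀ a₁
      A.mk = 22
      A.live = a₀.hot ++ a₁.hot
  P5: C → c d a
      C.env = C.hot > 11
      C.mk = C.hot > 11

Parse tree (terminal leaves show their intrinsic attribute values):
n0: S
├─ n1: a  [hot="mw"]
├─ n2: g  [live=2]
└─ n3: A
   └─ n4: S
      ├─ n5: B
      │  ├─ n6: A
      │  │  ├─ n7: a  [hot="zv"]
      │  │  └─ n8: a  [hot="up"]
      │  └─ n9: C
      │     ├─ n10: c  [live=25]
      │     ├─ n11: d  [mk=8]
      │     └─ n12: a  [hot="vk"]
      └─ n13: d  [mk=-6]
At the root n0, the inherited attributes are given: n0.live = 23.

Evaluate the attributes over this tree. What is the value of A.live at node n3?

"mnn"

1. n0.live = 23  [given at root]
2. n1.hot = "mw"  [terminal]
3. n2.live = 2  [terminal]
4. n3.off = true  [g.live > 1]
5. n4.live = -4  [-4]
6. n5.idx = "yr"  ["yr"]
7. n6.off = false  [false]
8. n7.hot = "zv"  [terminal]
9. n8.hot = "up"  [terminal]
10. n6.mk = 22  [22]
11. n6.live = "zvup"  [a₀.hot ++ a₁.hot]
12. n9.cnt = "zvupq"  [A.live ++ "q"]
13. n9.hot = 11  [A.mk * -1 + 33]
14. n10.live = 25  [terminal]
15. n11.mk = 8  [terminal]
16. n12.hot = "vk"  [terminal]
17. n9.env = false  [C.hot > 11]
18. n9.mk = false  [C.hot > 11]
19. n5.lab = false  [C.mk == true]
20. n5.env = -2  [len(B.idx) - 4]
21. n5.cnt = "n"  [if C.mk then B.idx else "n"]
22. n13.mk = -6  [terminal]
23. n4.pre = "mn"  ["m" ++ B.cnt]
24. n3.mk = 4  [4]
25. n3.live = "mnn"  [S.pre ++ "n"]
26. n0.pre = "mk"  ["mk"]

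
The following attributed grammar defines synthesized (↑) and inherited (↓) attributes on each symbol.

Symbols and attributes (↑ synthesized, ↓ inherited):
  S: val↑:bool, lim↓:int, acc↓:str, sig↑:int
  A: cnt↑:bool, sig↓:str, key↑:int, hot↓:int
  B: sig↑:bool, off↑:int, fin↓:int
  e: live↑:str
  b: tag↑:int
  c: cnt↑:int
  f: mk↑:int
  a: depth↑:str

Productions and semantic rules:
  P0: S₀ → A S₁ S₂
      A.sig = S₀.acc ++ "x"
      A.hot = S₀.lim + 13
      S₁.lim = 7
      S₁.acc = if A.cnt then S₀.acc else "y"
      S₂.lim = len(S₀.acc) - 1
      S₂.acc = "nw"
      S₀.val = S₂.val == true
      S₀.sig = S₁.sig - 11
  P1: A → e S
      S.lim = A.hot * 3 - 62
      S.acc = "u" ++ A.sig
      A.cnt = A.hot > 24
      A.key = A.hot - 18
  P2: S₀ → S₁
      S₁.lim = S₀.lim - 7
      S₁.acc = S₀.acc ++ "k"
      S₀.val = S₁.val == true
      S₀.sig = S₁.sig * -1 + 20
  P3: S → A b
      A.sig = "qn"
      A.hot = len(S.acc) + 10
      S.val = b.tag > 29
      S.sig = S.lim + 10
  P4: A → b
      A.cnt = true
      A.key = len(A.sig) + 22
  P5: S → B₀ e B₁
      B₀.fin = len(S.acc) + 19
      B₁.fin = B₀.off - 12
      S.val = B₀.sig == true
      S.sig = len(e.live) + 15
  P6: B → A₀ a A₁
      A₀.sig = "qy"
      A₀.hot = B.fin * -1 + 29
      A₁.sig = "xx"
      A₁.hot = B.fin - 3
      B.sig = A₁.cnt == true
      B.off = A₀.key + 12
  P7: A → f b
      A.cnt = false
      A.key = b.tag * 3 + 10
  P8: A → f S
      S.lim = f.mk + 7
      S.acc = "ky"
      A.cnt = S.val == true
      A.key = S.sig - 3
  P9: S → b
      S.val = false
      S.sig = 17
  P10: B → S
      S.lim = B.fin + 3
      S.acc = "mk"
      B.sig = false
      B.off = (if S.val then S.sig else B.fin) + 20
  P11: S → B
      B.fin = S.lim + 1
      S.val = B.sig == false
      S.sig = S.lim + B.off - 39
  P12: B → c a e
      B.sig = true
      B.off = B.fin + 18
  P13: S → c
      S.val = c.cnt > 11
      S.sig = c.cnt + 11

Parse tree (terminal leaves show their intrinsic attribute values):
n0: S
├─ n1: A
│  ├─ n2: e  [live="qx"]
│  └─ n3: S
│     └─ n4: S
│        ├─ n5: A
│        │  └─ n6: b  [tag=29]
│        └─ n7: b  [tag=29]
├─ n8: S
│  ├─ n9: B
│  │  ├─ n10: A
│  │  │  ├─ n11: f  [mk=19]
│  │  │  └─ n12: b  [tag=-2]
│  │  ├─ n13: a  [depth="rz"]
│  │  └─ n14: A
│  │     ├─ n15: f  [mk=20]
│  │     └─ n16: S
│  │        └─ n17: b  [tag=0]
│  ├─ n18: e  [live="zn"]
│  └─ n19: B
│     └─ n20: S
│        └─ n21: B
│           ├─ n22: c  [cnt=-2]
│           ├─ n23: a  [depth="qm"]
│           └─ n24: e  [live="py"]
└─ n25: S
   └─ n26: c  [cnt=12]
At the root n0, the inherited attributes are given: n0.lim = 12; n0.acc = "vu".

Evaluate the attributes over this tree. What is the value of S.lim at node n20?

7

1. n0.lim = 12  [given at root]
2. n0.acc = "vu"  [given at root]
3. n1.sig = "vux"  [S₀.acc ++ "x"]
4. n1.hot = 25  [S₀.lim + 13]
5. n2.live = "qx"  [terminal]
6. n3.lim = 13  [A.hot * 3 - 62]
7. n3.acc = "uvux"  ["u" ++ A.sig]
8. n4.lim = 6  [S₀.lim - 7]
9. n4.acc = "uvuxk"  [S₀.acc ++ "k"]
10. n5.sig = "qn"  ["qn"]
11. n5.hot = 15  [len(S.acc) + 10]
12. n6.tag = 29  [terminal]
13. n5.cnt = true  [true]
14. n5.key = 24  [len(A.sig) + 22]
15. n7.tag = 29  [terminal]
16. n4.val = false  [b.tag > 29]
17. n4.sig = 16  [S.lim + 10]
18. n3.val = false  [S₁.val == true]
19. n3.sig = 4  [S₁.sig * -1 + 20]
20. n1.cnt = true  [A.hot > 24]
21. n1.key = 7  [A.hot - 18]
22. n8.lim = 7  [7]
23. n8.acc = "vu"  [if A.cnt then S₀.acc else "y"]
24. n9.fin = 21  [len(S.acc) + 19]
25. n10.sig = "qy"  ["qy"]
26. n10.hot = 8  [B.fin * -1 + 29]
27. n11.mk = 19  [terminal]
28. n12.tag = -2  [terminal]
29. n10.cnt = false  [false]
30. n10.key = 4  [b.tag * 3 + 10]
31. n13.depth = "rz"  [terminal]
32. n14.sig = "xx"  ["xx"]
33. n14.hot = 18  [B.fin - 3]
34. n15.mk = 20  [terminal]
35. n16.lim = 27  [f.mk + 7]
36. n16.acc = "ky"  ["ky"]
37. n17.tag = 0  [terminal]
38. n16.val = false  [false]
39. n16.sig = 17  [17]
40. n14.cnt = false  [S.val == true]
41. n14.key = 14  [S.sig - 3]
42. n9.sig = false  [A₁.cnt == true]
43. n9.off = 16  [A₀.key + 12]
44. n18.live = "zn"  [terminal]
45. n19.fin = 4  [B₀.off - 12]
46. n20.lim = 7  [B.fin + 3]
47. n20.acc = "mk"  ["mk"]
48. n21.fin = 8  [S.lim + 1]
49. n22.cnt = -2  [terminal]
50. n23.depth = "qm"  [terminal]
51. n24.live = "py"  [terminal]
52. n21.sig = true  [true]
53. n21.off = 26  [B.fin + 18]
54. n20.val = false  [B.sig == false]
55. n20.sig = -6  [S.lim + B.off - 39]
56. n19.sig = false  [false]
57. n19.off = 24  [(if S.val then S.sig else B.fin) + 20]
58. n8.val = false  [B₀.sig == true]
59. n8.sig = 17  [len(e.live) + 15]
60. n25.lim = 1  [len(S₀.acc) - 1]
61. n25.acc = "nw"  ["nw"]
62. n26.cnt = 12  [terminal]
63. n25.val = true  [c.cnt > 11]
64. n25.sig = 23  [c.cnt + 11]
65. n0.val = true  [S₂.val == true]
66. n0.sig = 6  [S₁.sig - 11]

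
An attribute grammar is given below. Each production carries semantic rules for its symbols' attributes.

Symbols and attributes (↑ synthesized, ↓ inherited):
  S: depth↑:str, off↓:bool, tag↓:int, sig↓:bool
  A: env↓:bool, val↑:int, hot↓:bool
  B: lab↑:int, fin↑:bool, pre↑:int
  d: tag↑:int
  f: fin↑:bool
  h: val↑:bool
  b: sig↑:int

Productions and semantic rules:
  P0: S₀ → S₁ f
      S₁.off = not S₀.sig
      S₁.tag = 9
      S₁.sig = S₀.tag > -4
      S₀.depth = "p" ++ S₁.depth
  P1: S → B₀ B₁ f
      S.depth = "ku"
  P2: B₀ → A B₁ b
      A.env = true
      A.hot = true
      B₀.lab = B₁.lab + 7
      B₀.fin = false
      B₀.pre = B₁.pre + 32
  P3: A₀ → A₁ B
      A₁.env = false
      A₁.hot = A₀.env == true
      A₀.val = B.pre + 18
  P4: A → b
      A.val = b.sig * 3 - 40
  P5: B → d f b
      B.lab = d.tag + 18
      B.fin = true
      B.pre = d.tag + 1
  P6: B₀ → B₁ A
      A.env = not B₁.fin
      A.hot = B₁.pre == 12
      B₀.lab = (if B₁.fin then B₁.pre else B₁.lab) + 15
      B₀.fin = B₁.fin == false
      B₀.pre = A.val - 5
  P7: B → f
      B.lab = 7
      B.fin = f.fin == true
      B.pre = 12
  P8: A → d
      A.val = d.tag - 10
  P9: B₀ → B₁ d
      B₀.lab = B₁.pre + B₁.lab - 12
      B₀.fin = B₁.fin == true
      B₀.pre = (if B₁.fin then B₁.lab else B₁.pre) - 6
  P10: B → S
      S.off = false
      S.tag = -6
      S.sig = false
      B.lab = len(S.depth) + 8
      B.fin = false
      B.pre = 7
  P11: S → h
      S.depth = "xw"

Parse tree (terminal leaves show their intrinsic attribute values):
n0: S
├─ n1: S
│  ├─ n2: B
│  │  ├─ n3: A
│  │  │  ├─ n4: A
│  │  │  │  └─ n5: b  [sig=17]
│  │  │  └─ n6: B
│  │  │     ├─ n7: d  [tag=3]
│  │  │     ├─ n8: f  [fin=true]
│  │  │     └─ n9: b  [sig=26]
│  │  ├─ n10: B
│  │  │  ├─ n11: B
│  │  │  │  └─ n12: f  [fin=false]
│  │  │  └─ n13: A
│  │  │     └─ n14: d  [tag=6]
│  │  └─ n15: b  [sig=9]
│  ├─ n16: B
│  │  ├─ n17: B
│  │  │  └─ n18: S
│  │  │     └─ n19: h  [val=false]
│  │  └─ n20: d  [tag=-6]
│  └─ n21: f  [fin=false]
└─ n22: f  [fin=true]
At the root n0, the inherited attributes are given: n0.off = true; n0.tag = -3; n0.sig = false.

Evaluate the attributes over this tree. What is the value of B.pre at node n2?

1. n0.off = true  [given at root]
2. n0.tag = -3  [given at root]
3. n0.sig = false  [given at root]
4. n1.off = true  [not S₀.sig]
5. n1.tag = 9  [9]
6. n1.sig = true  [S₀.tag > -4]
7. n3.env = true  [true]
8. n3.hot = true  [true]
9. n4.env = false  [false]
10. n4.hot = true  [A₀.env == true]
11. n5.sig = 17  [terminal]
12. n4.val = 11  [b.sig * 3 - 40]
13. n7.tag = 3  [terminal]
14. n8.fin = true  [terminal]
15. n9.sig = 26  [terminal]
16. n6.lab = 21  [d.tag + 18]
17. n6.fin = true  [true]
18. n6.pre = 4  [d.tag + 1]
19. n3.val = 22  [B.pre + 18]
20. n12.fin = false  [terminal]
21. n11.lab = 7  [7]
22. n11.fin = false  [f.fin == true]
23. n11.pre = 12  [12]
24. n13.env = true  [not B₁.fin]
25. n13.hot = true  [B₁.pre == 12]
26. n14.tag = 6  [terminal]
27. n13.val = -4  [d.tag - 10]
28. n10.lab = 22  [(if B₁.fin then B₁.pre else B₁.lab) + 15]
29. n10.fin = true  [B₁.fin == false]
30. n10.pre = -9  [A.val - 5]
31. n15.sig = 9  [terminal]
32. n2.lab = 29  [B₁.lab + 7]
33. n2.fin = false  [false]
34. n2.pre = 23  [B₁.pre + 32]
35. n18.off = false  [false]
36. n18.tag = -6  [-6]
37. n18.sig = false  [false]
38. n19.val = false  [terminal]
39. n18.depth = "xw"  ["xw"]
40. n17.lab = 10  [len(S.depth) + 8]
41. n17.fin = false  [false]
42. n17.pre = 7  [7]
43. n20.tag = -6  [terminal]
44. n16.lab = 5  [B₁.pre + B₁.lab - 12]
45. n16.fin = false  [B₁.fin == true]
46. n16.pre = 1  [(if B₁.fin then B₁.lab else B₁.pre) - 6]
47. n21.fin = false  [terminal]
48. n1.depth = "ku"  ["ku"]
49. n22.fin = true  [terminal]
50. n0.depth = "pku"  ["p" ++ S₁.depth]

23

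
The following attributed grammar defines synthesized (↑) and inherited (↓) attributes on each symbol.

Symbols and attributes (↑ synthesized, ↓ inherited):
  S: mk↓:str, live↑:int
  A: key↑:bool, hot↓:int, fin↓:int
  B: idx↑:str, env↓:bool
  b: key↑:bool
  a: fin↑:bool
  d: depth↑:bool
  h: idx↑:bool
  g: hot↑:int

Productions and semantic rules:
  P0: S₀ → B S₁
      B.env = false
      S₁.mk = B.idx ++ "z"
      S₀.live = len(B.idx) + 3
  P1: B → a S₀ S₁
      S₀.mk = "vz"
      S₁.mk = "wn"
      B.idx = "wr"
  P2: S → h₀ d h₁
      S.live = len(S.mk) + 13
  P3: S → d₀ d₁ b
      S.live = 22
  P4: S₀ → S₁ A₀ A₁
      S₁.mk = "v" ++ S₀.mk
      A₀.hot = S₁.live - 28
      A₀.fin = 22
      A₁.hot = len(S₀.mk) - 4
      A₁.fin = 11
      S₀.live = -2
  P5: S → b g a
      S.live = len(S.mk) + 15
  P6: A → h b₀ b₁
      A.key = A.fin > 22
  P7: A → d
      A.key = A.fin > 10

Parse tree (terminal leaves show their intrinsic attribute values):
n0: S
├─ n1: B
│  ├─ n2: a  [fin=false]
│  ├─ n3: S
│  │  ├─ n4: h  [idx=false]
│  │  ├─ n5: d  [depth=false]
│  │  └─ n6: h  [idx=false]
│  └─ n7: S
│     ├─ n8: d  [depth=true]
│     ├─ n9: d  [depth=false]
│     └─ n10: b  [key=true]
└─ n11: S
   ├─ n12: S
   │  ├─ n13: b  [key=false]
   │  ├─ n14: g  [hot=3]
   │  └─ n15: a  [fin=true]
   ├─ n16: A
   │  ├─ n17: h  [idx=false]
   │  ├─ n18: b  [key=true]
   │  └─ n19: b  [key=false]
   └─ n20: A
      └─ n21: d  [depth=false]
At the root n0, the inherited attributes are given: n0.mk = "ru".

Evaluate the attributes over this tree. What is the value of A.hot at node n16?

1. n0.mk = "ru"  [given at root]
2. n1.env = false  [false]
3. n2.fin = false  [terminal]
4. n3.mk = "vz"  ["vz"]
5. n4.idx = false  [terminal]
6. n5.depth = false  [terminal]
7. n6.idx = false  [terminal]
8. n3.live = 15  [len(S.mk) + 13]
9. n7.mk = "wn"  ["wn"]
10. n8.depth = true  [terminal]
11. n9.depth = false  [terminal]
12. n10.key = true  [terminal]
13. n7.live = 22  [22]
14. n1.idx = "wr"  ["wr"]
15. n11.mk = "wrz"  [B.idx ++ "z"]
16. n12.mk = "vwrz"  ["v" ++ S₀.mk]
17. n13.key = false  [terminal]
18. n14.hot = 3  [terminal]
19. n15.fin = true  [terminal]
20. n12.live = 19  [len(S.mk) + 15]
21. n16.hot = -9  [S₁.live - 28]
22. n16.fin = 22  [22]
23. n17.idx = false  [terminal]
24. n18.key = true  [terminal]
25. n19.key = false  [terminal]
26. n16.key = false  [A.fin > 22]
27. n20.hot = -1  [len(S₀.mk) - 4]
28. n20.fin = 11  [11]
29. n21.depth = false  [terminal]
30. n20.key = true  [A.fin > 10]
31. n11.live = -2  [-2]
32. n0.live = 5  [len(B.idx) + 3]

-9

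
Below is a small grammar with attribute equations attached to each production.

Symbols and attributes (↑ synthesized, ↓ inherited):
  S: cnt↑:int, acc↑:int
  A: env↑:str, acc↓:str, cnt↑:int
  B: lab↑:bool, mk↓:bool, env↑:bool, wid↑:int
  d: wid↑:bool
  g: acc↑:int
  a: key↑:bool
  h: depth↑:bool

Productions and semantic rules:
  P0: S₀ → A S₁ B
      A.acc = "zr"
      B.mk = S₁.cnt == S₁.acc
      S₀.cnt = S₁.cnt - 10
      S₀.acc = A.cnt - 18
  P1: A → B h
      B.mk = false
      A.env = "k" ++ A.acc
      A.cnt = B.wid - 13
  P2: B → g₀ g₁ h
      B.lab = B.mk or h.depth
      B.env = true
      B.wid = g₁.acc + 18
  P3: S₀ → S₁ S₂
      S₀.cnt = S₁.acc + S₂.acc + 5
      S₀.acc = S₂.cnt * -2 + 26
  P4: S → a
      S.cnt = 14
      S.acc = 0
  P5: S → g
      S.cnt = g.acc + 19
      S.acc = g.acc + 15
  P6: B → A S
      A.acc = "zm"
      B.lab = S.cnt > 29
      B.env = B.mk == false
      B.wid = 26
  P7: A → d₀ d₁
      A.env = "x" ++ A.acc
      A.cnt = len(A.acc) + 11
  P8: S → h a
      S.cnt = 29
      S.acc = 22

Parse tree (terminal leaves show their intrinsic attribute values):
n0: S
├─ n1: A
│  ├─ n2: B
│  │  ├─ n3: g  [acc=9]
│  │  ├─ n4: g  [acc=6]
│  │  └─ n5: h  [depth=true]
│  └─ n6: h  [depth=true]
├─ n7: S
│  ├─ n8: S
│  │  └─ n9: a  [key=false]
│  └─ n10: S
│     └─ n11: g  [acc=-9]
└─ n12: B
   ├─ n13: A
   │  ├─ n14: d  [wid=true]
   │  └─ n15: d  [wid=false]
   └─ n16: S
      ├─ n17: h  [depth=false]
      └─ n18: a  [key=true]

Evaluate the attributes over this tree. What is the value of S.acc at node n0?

1. n1.acc = "zr"  ["zr"]
2. n2.mk = false  [false]
3. n3.acc = 9  [terminal]
4. n4.acc = 6  [terminal]
5. n5.depth = true  [terminal]
6. n2.lab = true  [B.mk or h.depth]
7. n2.env = true  [true]
8. n2.wid = 24  [g₁.acc + 18]
9. n6.depth = true  [terminal]
10. n1.env = "kzr"  ["k" ++ A.acc]
11. n1.cnt = 11  [B.wid - 13]
12. n9.key = false  [terminal]
13. n8.cnt = 14  [14]
14. n8.acc = 0  [0]
15. n11.acc = -9  [terminal]
16. n10.cnt = 10  [g.acc + 19]
17. n10.acc = 6  [g.acc + 15]
18. n7.cnt = 11  [S₁.acc + S₂.acc + 5]
19. n7.acc = 6  [S₂.cnt * -2 + 26]
20. n12.mk = false  [S₁.cnt == S₁.acc]
21. n13.acc = "zm"  ["zm"]
22. n14.wid = true  [terminal]
23. n15.wid = false  [terminal]
24. n13.env = "xzm"  ["x" ++ A.acc]
25. n13.cnt = 13  [len(A.acc) + 11]
26. n17.depth = false  [terminal]
27. n18.key = true  [terminal]
28. n16.cnt = 29  [29]
29. n16.acc = 22  [22]
30. n12.lab = false  [S.cnt > 29]
31. n12.env = true  [B.mk == false]
32. n12.wid = 26  [26]
33. n0.cnt = 1  [S₁.cnt - 10]
34. n0.acc = -7  [A.cnt - 18]

-7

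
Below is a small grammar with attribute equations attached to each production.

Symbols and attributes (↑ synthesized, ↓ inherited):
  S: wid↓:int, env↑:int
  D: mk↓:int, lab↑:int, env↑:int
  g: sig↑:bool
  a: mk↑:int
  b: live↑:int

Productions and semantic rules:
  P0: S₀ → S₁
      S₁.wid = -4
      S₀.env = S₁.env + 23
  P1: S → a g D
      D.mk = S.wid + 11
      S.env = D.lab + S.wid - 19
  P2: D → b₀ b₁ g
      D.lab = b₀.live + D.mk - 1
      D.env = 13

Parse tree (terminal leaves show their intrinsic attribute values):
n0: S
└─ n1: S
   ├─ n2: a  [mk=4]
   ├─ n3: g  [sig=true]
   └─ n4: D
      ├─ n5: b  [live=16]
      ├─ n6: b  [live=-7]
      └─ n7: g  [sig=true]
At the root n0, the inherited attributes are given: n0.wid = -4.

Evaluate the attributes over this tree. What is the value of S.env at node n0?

22

1. n0.wid = -4  [given at root]
2. n1.wid = -4  [-4]
3. n2.mk = 4  [terminal]
4. n3.sig = true  [terminal]
5. n4.mk = 7  [S.wid + 11]
6. n5.live = 16  [terminal]
7. n6.live = -7  [terminal]
8. n7.sig = true  [terminal]
9. n4.lab = 22  [b₀.live + D.mk - 1]
10. n4.env = 13  [13]
11. n1.env = -1  [D.lab + S.wid - 19]
12. n0.env = 22  [S₁.env + 23]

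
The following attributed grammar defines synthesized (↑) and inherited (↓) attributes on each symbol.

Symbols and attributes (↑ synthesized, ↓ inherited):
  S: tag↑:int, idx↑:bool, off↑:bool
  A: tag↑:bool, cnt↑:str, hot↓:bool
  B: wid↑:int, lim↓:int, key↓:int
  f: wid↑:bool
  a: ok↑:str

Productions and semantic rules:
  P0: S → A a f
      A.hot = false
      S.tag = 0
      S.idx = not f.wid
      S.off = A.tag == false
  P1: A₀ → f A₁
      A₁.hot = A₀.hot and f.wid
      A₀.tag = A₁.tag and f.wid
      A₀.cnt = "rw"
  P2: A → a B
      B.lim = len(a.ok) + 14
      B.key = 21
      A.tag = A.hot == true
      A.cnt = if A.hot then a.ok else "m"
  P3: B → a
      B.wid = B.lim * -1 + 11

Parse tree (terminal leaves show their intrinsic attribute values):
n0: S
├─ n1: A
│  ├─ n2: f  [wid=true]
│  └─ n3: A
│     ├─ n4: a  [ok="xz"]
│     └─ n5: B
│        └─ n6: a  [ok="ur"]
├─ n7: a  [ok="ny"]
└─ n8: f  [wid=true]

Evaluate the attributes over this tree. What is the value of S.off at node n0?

true

1. n1.hot = false  [false]
2. n2.wid = true  [terminal]
3. n3.hot = false  [A₀.hot and f.wid]
4. n4.ok = "xz"  [terminal]
5. n5.lim = 16  [len(a.ok) + 14]
6. n5.key = 21  [21]
7. n6.ok = "ur"  [terminal]
8. n5.wid = -5  [B.lim * -1 + 11]
9. n3.tag = false  [A.hot == true]
10. n3.cnt = "m"  [if A.hot then a.ok else "m"]
11. n1.tag = false  [A₁.tag and f.wid]
12. n1.cnt = "rw"  ["rw"]
13. n7.ok = "ny"  [terminal]
14. n8.wid = true  [terminal]
15. n0.tag = 0  [0]
16. n0.idx = false  [not f.wid]
17. n0.off = true  [A.tag == false]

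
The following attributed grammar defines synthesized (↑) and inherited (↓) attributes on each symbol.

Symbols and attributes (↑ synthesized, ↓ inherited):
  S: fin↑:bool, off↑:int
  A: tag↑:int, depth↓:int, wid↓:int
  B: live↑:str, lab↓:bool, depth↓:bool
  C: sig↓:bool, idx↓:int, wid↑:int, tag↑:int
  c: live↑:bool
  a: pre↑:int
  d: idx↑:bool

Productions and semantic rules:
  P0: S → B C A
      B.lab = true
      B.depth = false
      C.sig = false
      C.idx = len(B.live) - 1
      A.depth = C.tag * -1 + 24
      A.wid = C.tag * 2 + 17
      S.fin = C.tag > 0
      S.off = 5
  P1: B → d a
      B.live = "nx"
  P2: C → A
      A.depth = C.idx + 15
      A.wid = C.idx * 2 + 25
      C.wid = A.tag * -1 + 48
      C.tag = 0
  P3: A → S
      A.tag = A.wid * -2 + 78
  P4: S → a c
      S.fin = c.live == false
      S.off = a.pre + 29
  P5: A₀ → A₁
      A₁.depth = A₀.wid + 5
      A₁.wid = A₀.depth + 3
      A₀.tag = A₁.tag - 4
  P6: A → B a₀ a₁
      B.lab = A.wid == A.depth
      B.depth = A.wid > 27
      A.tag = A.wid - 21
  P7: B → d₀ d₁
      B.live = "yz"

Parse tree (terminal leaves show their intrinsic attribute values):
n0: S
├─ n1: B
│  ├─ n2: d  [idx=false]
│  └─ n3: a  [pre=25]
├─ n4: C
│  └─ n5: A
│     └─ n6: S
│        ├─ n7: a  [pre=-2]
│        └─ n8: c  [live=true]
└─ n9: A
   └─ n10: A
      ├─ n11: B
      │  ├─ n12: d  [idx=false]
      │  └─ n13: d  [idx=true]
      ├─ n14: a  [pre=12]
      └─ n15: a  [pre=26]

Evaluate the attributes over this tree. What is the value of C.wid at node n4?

1. n1.lab = true  [true]
2. n1.depth = false  [false]
3. n2.idx = false  [terminal]
4. n3.pre = 25  [terminal]
5. n1.live = "nx"  ["nx"]
6. n4.sig = false  [false]
7. n4.idx = 1  [len(B.live) - 1]
8. n5.depth = 16  [C.idx + 15]
9. n5.wid = 27  [C.idx * 2 + 25]
10. n7.pre = -2  [terminal]
11. n8.live = true  [terminal]
12. n6.fin = false  [c.live == false]
13. n6.off = 27  [a.pre + 29]
14. n5.tag = 24  [A.wid * -2 + 78]
15. n4.wid = 24  [A.tag * -1 + 48]
16. n4.tag = 0  [0]
17. n9.depth = 24  [C.tag * -1 + 24]
18. n9.wid = 17  [C.tag * 2 + 17]
19. n10.depth = 22  [A₀.wid + 5]
20. n10.wid = 27  [A₀.depth + 3]
21. n11.lab = false  [A.wid == A.depth]
22. n11.depth = false  [A.wid > 27]
23. n12.idx = false  [terminal]
24. n13.idx = true  [terminal]
25. n11.live = "yz"  ["yz"]
26. n14.pre = 12  [terminal]
27. n15.pre = 26  [terminal]
28. n10.tag = 6  [A.wid - 21]
29. n9.tag = 2  [A₁.tag - 4]
30. n0.fin = false  [C.tag > 0]
31. n0.off = 5  [5]

24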